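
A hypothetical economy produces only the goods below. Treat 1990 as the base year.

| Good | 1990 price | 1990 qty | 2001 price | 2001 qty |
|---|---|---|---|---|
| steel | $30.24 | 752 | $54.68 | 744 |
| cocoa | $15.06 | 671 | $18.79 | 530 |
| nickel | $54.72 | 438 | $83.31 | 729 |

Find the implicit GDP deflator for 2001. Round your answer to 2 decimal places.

Nominal GDP 2001 = 54.68·744 + 18.79·530 + 83.31·729 = 111373.61.
Real GDP 2001 (at 1990 prices) = 30.24·744 + 15.06·530 + 54.72·729 = 70371.24.
Deflator = Nominal/Real × 100 = 111373.61/70371.24 × 100 = 158.266.

158.27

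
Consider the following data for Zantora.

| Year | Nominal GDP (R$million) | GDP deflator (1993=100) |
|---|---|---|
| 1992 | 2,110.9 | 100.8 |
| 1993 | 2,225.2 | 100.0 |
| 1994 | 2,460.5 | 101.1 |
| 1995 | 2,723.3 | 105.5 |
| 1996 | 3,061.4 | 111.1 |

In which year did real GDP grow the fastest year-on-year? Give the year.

1993: real = 2225.2/1.000 = 2225.20; growth vs 1992 (2094.15) = 6.26%.
1994: real = 2460.5/1.011 = 2433.73; growth vs 1993 (2225.20) = 9.37%.
1995: real = 2723.3/1.055 = 2581.33; growth vs 1994 (2433.73) = 6.06%.
1996: real = 3061.4/1.111 = 2755.54; growth vs 1995 (2581.33) = 6.75%.

1994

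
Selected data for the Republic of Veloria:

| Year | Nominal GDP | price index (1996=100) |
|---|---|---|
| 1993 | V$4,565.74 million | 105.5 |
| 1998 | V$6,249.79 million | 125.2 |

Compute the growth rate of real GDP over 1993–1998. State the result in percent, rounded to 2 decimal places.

Real GDP 1993 = 4565.74 / 1.055 = 4327.72.
Real GDP 1998 = 6249.79 / 1.252 = 4991.85.
Real growth = 4991.85 / 4327.72 − 1 = 0.1535.

15.35%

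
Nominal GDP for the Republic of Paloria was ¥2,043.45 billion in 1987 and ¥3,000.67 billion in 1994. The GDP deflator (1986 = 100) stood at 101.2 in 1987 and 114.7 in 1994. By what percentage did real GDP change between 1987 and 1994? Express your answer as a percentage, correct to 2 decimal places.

Deflate each year: 1987 → 2043.45/1.012 = 2019.22; 1994 → 3000.67/1.147 = 2616.10.
So real GDP changed by 2616.10/2019.22 − 1 = 0.2956, i.e. 29.56%.

29.56%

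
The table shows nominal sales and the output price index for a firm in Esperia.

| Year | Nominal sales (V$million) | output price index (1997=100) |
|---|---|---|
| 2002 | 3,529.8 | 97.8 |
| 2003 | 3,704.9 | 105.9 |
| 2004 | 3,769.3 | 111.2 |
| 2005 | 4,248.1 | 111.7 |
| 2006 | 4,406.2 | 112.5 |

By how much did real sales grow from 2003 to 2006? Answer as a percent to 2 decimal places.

Real sales 2003 = 3704.9/1.059 = 3498.49.
Real sales 2006 = 4406.2/1.125 = 3916.62.
Change = 3916.62/3498.49 − 1 = 0.1195.

11.95%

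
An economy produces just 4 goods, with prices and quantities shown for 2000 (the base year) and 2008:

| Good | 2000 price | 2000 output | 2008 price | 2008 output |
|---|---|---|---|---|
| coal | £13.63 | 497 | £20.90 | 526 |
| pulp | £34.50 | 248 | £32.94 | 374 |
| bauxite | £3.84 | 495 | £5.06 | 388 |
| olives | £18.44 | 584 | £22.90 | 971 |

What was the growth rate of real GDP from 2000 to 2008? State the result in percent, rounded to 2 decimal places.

40.96%

Real GDP 2000 = Nominal GDP 2000 = 13.63·497 + 34.50·248 + 3.84·495 + 18.44·584 = 27999.87.
Real GDP 2008 (at 2000 prices) = 13.63·526 + 34.50·374 + 3.84·388 + 18.44·971 = 39467.54.
Real growth = 39467.54/27999.87 − 1 = 0.4096.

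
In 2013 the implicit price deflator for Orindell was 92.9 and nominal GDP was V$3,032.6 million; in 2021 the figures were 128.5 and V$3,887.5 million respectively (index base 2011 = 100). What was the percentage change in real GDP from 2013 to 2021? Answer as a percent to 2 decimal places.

-7.32%

Real GDP 2013 = 3032.6 / 0.929 = 3264.37.
Real GDP 2021 = 3887.5 / 1.285 = 3025.29.
Real growth = 3025.29 / 3264.37 − 1 = -0.0732.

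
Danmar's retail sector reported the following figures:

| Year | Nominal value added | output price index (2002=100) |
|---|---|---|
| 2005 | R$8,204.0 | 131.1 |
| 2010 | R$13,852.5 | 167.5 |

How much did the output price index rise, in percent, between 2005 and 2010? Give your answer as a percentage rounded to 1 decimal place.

Price-level change = 167.5 / 131.1 − 1 = 0.2777.

27.8%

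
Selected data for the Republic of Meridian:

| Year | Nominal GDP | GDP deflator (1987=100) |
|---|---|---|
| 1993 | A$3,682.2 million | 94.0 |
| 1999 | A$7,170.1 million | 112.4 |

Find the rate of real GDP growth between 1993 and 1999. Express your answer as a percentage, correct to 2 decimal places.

Deflate each year: 1993 → 3682.2/0.940 = 3917.23; 1999 → 7170.1/1.124 = 6379.09.
So real GDP changed by 6379.09/3917.23 − 1 = 0.6285, i.e. 62.85%.

62.85%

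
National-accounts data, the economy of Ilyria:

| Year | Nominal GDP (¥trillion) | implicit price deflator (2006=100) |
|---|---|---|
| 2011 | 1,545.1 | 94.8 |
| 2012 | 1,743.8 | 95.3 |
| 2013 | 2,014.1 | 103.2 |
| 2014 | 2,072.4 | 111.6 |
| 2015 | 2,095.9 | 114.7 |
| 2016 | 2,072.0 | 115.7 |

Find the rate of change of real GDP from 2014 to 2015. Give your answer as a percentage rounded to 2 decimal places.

-1.60%

Real GDP 2014 = 2072.4/1.116 = 1856.99.
Real GDP 2015 = 2095.9/1.147 = 1827.29.
Change = 1827.29/1856.99 − 1 = -0.0160.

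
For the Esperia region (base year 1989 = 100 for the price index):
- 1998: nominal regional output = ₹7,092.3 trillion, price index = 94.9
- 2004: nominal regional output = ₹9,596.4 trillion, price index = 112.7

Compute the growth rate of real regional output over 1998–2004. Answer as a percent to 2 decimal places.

Real regional output 1998 = 7092.3 / 0.949 = 7473.45.
Real regional output 2004 = 9596.4 / 1.127 = 8515.00.
Real growth = 8515.00 / 7473.45 − 1 = 0.1394.

13.94%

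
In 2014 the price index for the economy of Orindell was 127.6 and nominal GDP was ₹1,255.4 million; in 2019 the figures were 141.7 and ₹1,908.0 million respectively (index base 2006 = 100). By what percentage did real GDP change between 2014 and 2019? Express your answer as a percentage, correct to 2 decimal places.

Deflate each year: 2014 → 1255.4/1.276 = 983.86; 2019 → 1908.0/1.417 = 1346.51.
So real GDP changed by 1346.51/983.86 − 1 = 0.3686, i.e. 36.86%.

36.86%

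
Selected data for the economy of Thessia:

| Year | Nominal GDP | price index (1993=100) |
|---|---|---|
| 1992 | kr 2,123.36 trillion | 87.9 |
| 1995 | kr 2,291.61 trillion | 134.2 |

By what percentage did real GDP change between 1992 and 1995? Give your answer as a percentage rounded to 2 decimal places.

-29.31%

Deflate each year: 1992 → 2123.36/0.879 = 2415.65; 1995 → 2291.61/1.342 = 1707.61.
So real GDP changed by 1707.61/2415.65 − 1 = -0.2931, i.e. -29.31%.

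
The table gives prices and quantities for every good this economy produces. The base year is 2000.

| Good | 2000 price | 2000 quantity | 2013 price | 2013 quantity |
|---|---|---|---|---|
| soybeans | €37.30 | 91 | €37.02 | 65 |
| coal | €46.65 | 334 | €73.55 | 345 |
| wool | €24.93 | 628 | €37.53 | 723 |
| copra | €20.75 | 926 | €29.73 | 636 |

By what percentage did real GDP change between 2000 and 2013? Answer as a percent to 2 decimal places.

-7.63%

Real GDP 2000 = Nominal GDP 2000 = 37.30·91 + 46.65·334 + 24.93·628 + 20.75·926 = 53845.94.
Real GDP 2013 (at 2000 prices) = 37.30·65 + 46.65·345 + 24.93·723 + 20.75·636 = 49740.14.
Real growth = 49740.14/53845.94 − 1 = -0.0763.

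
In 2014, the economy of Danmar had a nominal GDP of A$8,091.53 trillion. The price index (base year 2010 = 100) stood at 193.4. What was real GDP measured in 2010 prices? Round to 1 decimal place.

A$4,183.8 trillion

Real GDP = Nominal / (price index/100) = 8091.53 / 1.934 = 4183.83.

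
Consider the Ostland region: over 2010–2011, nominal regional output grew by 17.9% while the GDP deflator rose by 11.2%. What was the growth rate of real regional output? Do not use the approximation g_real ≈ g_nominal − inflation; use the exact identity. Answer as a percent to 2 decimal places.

6.03%

(1 + g_nom) = (1 + g_real)(1 + π), so g_real = 1.1790 / 1.1120 − 1 = 0.06025.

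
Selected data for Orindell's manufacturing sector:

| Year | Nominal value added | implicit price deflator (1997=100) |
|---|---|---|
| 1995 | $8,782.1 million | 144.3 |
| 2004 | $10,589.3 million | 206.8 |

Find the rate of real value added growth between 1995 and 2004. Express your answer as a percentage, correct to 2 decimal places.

Real value added 1995 = 8782.1 / 1.443 = 6086.00.
Real value added 2004 = 10589.3 / 2.068 = 5120.55.
Real growth = 5120.55 / 6086.00 − 1 = -0.1586.

-15.86%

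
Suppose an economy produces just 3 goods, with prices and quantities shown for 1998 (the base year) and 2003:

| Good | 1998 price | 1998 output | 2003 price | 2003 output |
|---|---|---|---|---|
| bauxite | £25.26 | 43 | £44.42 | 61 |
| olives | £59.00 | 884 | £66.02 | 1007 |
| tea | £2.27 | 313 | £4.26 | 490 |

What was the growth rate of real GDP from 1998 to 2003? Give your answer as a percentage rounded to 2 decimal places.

Real GDP 1998 = Nominal GDP 1998 = 25.26·43 + 59.00·884 + 2.27·313 = 53952.69.
Real GDP 2003 (at 1998 prices) = 25.26·61 + 59.00·1007 + 2.27·490 = 62066.16.
Real growth = 62066.16/53952.69 − 1 = 0.1504.

15.04%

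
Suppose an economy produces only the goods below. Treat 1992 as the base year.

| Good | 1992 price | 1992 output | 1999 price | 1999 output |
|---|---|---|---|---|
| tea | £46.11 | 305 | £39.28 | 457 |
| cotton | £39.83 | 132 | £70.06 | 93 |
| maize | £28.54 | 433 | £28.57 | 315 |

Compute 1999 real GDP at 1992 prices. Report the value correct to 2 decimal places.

£33766.56

Real GDP 1999 = Σ (p_1992 × q_1999) = 46.11·457 + 39.83·93 + 28.54·315 = 33766.56.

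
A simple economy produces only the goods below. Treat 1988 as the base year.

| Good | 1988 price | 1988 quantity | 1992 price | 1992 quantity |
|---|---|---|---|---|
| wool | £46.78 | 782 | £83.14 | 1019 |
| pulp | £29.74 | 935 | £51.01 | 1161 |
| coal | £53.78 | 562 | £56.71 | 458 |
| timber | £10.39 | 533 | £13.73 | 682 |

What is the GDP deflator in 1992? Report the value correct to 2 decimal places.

Nominal GDP 1992 = 83.14·1019 + 51.01·1161 + 56.71·458 + 13.73·682 = 179279.31.
Real GDP 1992 (at 1988 prices) = 46.78·1019 + 29.74·1161 + 53.78·458 + 10.39·682 = 113914.18.
Deflator = Nominal/Real × 100 = 179279.31/113914.18 × 100 = 157.381.

157.38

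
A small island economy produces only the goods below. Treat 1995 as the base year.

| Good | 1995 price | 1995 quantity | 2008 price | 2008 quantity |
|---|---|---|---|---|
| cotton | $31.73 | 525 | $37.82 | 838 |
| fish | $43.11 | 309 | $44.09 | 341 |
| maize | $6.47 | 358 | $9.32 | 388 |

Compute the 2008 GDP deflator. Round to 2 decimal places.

Nominal GDP 2008 = 37.82·838 + 44.09·341 + 9.32·388 = 50344.01.
Real GDP 2008 (at 1995 prices) = 31.73·838 + 43.11·341 + 6.47·388 = 43800.61.
Deflator = Nominal/Real × 100 = 50344.01/43800.61 × 100 = 114.939.

114.94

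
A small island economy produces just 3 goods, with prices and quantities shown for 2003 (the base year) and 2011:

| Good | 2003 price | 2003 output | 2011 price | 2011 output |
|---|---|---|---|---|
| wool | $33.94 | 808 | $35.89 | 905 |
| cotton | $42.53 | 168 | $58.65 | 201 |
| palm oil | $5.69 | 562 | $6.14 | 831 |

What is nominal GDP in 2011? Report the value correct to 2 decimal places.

$49371.44

Nominal GDP 2011 = Σ (p_2011 × q_2011) = 35.89·905 + 58.65·201 + 6.14·831 = 49371.44.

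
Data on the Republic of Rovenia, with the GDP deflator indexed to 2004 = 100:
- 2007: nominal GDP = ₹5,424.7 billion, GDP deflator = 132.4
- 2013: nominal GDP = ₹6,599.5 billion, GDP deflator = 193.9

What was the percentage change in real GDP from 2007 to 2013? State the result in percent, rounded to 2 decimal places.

Real GDP 2007 = 5424.7 / 1.324 = 4097.21.
Real GDP 2013 = 6599.5 / 1.939 = 3403.56.
Real growth = 3403.56 / 4097.21 − 1 = -0.1693.

-16.93%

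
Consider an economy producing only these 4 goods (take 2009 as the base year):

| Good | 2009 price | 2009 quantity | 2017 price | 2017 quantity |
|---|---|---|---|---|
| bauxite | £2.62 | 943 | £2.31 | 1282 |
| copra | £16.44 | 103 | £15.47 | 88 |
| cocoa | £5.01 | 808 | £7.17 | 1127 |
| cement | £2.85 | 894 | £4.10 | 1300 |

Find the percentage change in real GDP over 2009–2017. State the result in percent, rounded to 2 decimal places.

Real GDP 2009 = Nominal GDP 2009 = 2.62·943 + 16.44·103 + 5.01·808 + 2.85·894 = 10759.96.
Real GDP 2017 (at 2009 prices) = 2.62·1282 + 16.44·88 + 5.01·1127 + 2.85·1300 = 14156.83.
Real growth = 14156.83/10759.96 − 1 = 0.3157.

31.57%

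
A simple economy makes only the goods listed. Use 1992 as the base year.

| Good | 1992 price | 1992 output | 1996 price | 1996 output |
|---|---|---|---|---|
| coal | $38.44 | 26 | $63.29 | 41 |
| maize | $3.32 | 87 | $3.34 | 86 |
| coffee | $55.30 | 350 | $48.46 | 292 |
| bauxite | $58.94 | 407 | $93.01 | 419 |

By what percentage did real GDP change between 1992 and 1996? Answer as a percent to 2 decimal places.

-4.32%

Real GDP 1992 = Nominal GDP 1992 = 38.44·26 + 3.32·87 + 55.30·350 + 58.94·407 = 44631.86.
Real GDP 1996 (at 1992 prices) = 38.44·41 + 3.32·86 + 55.30·292 + 58.94·419 = 42705.02.
Real growth = 42705.02/44631.86 − 1 = -0.0432.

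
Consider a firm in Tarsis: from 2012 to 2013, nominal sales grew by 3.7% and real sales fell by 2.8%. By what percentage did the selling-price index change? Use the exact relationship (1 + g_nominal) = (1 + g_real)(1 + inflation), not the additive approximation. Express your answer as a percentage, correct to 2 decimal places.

(1 + g_nom) = (1 + g_real)(1 + π), so π = 1.0370 / 0.9720 − 1 = 0.06687.

6.69%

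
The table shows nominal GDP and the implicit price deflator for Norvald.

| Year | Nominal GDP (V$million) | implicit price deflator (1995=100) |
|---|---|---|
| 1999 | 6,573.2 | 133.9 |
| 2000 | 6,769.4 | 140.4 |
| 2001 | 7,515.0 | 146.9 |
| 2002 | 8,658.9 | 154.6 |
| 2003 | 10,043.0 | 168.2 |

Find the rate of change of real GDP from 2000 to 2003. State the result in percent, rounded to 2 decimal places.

23.84%

Real GDP 2000 = 6769.4/1.404 = 4821.51.
Real GDP 2003 = 10043.0/1.682 = 5970.87.
Change = 5970.87/4821.51 − 1 = 0.2384.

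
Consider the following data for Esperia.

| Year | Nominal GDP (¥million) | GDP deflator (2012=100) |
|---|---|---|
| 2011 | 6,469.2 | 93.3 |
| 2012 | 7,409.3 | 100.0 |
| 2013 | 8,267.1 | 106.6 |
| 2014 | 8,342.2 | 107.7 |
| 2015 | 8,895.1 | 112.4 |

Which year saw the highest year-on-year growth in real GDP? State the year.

2012: real = 7409.3/1.000 = 7409.30; growth vs 2011 (6933.76) = 6.86%.
2013: real = 8267.1/1.066 = 7755.25; growth vs 2012 (7409.30) = 4.67%.
2014: real = 8342.2/1.077 = 7745.78; growth vs 2013 (7755.25) = -0.12%.
2015: real = 8895.1/1.124 = 7913.79; growth vs 2014 (7745.78) = 2.17%.

2012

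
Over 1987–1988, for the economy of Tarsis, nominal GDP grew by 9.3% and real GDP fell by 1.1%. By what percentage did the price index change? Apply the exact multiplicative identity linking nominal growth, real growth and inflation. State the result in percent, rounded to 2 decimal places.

10.52%

(1 + g_nom) = (1 + g_real)(1 + π), so π = 1.0930 / 0.9890 − 1 = 0.10516.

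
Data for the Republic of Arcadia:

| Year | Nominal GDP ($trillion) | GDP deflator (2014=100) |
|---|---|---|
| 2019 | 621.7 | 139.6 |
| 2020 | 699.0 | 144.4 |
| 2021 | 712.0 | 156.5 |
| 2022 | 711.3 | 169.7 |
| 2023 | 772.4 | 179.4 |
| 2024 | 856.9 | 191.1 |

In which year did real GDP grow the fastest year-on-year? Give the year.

2020

2020: real = 699.0/1.444 = 484.07; growth vs 2019 (445.34) = 8.70%.
2021: real = 712.0/1.565 = 454.95; growth vs 2020 (484.07) = -6.02%.
2022: real = 711.3/1.697 = 419.15; growth vs 2021 (454.95) = -7.87%.
2023: real = 772.4/1.794 = 430.55; growth vs 2022 (419.15) = 2.72%.
2024: real = 856.9/1.911 = 448.40; growth vs 2023 (430.55) = 4.15%.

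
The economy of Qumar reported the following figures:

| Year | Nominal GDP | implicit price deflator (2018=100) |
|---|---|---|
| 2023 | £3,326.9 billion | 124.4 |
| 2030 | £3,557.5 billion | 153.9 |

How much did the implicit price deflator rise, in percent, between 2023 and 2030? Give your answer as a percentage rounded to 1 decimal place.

Price-level change = 153.9 / 124.4 − 1 = 0.2371.

23.7%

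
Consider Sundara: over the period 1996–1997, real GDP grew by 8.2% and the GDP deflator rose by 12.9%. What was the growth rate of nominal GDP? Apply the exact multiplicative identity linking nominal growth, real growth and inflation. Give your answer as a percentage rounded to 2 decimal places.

(1 + g_nom) = (1 + g_real)(1 + π) = 1.0820 × 1.1290 = 1.22158.

22.16%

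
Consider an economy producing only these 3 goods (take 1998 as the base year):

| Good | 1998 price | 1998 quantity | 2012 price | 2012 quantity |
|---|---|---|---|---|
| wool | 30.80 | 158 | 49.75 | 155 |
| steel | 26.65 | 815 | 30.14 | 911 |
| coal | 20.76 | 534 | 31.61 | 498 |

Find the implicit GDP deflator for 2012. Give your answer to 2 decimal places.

Nominal GDP 2012 = 49.75·155 + 30.14·911 + 31.61·498 = 50910.57.
Real GDP 2012 (at 1998 prices) = 30.80·155 + 26.65·911 + 20.76·498 = 39390.63.
Deflator = Nominal/Real × 100 = 50910.57/39390.63 × 100 = 129.245.

129.25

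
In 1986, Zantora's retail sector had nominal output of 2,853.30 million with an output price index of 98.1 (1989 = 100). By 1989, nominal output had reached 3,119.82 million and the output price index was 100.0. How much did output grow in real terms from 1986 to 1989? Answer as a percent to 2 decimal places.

Deflate each year: 1986 → 2853.30/0.981 = 2908.56; 1989 → 3119.82/1.000 = 3119.82.
So real output changed by 3119.82/2908.56 − 1 = 0.0726, i.e. 7.26%.

7.26%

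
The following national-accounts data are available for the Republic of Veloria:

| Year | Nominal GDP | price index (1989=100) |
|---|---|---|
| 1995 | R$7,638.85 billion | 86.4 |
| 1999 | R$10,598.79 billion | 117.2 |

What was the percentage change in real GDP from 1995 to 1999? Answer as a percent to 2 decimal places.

Deflate each year: 1995 → 7638.85/0.864 = 8841.26; 1999 → 10598.79/1.172 = 9043.34.
So real GDP changed by 9043.34/8841.26 − 1 = 0.0229, i.e. 2.29%.

2.29%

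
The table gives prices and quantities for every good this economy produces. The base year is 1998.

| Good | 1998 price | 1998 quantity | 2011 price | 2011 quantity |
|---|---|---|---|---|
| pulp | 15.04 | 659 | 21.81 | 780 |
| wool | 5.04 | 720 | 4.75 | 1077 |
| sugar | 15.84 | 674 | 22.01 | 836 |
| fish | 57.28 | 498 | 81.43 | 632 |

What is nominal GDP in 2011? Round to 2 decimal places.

91991.67

Nominal GDP 2011 = Σ (p_2011 × q_2011) = 21.81·780 + 4.75·1077 + 22.01·836 + 81.43·632 = 91991.67.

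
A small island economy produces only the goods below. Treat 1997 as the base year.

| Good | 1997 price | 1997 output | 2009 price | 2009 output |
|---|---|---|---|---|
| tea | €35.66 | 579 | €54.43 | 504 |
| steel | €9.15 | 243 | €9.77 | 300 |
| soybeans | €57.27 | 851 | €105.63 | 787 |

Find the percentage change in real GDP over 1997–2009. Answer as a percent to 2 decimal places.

-8.13%

Real GDP 1997 = Nominal GDP 1997 = 35.66·579 + 9.15·243 + 57.27·851 = 71607.36.
Real GDP 2009 (at 1997 prices) = 35.66·504 + 9.15·300 + 57.27·787 = 65789.13.
Real growth = 65789.13/71607.36 − 1 = -0.0813.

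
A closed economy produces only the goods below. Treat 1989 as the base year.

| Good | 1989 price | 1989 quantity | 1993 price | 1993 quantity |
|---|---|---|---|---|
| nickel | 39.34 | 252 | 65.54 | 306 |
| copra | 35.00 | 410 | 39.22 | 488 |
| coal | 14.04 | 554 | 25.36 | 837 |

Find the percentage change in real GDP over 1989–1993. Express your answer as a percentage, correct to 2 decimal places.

27.55%

Real GDP 1989 = Nominal GDP 1989 = 39.34·252 + 35.00·410 + 14.04·554 = 32041.84.
Real GDP 1993 (at 1989 prices) = 39.34·306 + 35.00·488 + 14.04·837 = 40869.52.
Real growth = 40869.52/32041.84 − 1 = 0.2755.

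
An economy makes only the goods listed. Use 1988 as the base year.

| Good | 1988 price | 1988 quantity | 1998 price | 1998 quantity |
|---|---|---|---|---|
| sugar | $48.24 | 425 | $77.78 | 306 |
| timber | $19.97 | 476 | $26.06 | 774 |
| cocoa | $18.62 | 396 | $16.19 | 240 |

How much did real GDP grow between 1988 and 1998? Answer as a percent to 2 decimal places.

-7.21%

Real GDP 1988 = Nominal GDP 1988 = 48.24·425 + 19.97·476 + 18.62·396 = 37381.24.
Real GDP 1998 (at 1988 prices) = 48.24·306 + 19.97·774 + 18.62·240 = 34687.02.
Real growth = 34687.02/37381.24 − 1 = -0.0721.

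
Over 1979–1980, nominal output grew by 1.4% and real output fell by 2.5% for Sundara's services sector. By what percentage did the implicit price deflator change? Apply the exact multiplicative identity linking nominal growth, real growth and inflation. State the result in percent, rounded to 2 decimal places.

(1 + g_nom) = (1 + g_real)(1 + π), so π = 1.0140 / 0.9750 − 1 = 0.04000.

4.00%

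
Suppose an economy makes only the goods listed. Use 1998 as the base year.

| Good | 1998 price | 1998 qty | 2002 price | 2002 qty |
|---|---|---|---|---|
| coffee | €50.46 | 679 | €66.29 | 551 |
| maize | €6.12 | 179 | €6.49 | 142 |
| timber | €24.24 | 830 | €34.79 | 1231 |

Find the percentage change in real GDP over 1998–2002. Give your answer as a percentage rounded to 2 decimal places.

Real GDP 1998 = Nominal GDP 1998 = 50.46·679 + 6.12·179 + 24.24·830 = 55477.02.
Real GDP 2002 (at 1998 prices) = 50.46·551 + 6.12·142 + 24.24·1231 = 58511.94.
Real growth = 58511.94/55477.02 − 1 = 0.0547.

5.47%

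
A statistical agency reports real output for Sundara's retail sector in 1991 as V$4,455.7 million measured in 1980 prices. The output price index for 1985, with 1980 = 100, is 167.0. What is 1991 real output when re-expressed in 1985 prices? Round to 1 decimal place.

Real output in 1985 prices = Real output in 1980 prices × (P_1985/P_1980) = 4455.7 × 1.670 = 7441.02.

V$7,441.0 million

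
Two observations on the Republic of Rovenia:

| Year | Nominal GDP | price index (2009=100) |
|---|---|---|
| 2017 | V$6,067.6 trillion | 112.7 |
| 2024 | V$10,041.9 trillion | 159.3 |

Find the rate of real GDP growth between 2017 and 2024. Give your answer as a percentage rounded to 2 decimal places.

17.09%

Deflate each year: 2017 → 6067.6/1.127 = 5383.85; 2024 → 10041.9/1.593 = 6303.77.
So real GDP changed by 6303.77/5383.85 − 1 = 0.1709, i.e. 17.09%.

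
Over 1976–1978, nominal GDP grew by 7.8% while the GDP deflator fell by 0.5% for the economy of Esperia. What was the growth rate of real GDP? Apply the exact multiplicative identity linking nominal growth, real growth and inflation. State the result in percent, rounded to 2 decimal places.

(1 + g_nom) = (1 + g_real)(1 + π), so g_real = 1.0780 / 0.9950 − 1 = 0.08342.

8.34%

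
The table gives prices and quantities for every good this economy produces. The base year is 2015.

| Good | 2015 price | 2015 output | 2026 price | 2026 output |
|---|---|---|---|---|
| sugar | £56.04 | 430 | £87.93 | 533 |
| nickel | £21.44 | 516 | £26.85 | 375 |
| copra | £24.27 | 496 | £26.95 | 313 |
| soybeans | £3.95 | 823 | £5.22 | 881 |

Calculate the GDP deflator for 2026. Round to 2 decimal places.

Nominal GDP 2026 = 87.93·533 + 26.85·375 + 26.95·313 + 5.22·881 = 69969.61.
Real GDP 2026 (at 2015 prices) = 56.04·533 + 21.44·375 + 24.27·313 + 3.95·881 = 48985.78.
Deflator = Nominal/Real × 100 = 69969.61/48985.78 × 100 = 142.837.

142.84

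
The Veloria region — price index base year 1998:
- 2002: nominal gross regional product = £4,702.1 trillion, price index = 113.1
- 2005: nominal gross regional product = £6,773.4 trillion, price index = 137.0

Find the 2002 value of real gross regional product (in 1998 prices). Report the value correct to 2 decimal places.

£4,157.47 trillion

Real gross regional product = Nominal / (price index/100) = 4702.1 / 1.131 = 4157.47.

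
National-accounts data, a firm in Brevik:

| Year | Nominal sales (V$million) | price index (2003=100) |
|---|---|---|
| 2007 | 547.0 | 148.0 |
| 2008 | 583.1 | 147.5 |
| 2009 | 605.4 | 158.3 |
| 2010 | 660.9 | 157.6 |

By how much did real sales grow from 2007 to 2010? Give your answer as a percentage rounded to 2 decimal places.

Real sales 2007 = 547.0/1.480 = 369.59.
Real sales 2010 = 660.9/1.576 = 419.35.
Change = 419.35/369.59 − 1 = 0.1346.

13.46%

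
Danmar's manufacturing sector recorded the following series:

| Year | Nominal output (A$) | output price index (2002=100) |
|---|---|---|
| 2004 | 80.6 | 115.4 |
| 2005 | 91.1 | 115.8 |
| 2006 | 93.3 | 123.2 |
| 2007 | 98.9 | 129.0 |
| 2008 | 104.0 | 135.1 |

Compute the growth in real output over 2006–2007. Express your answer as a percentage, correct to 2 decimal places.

Real output 2006 = 93.3/1.232 = 75.73.
Real output 2007 = 98.9/1.290 = 76.67.
Change = 76.67/75.73 − 1 = 0.0124.

1.24%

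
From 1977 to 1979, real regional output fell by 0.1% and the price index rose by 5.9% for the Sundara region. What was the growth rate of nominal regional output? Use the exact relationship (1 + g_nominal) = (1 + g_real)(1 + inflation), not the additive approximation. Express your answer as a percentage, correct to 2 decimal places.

5.79%

(1 + g_nom) = (1 + g_real)(1 + π) = 0.9990 × 1.0590 = 1.05794.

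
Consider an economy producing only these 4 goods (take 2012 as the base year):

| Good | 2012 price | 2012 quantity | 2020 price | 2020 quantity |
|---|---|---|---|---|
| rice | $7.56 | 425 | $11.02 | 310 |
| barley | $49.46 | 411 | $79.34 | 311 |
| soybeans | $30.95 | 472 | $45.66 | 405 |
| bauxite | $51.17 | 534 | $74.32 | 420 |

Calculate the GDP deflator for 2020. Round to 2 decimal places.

150.33

Nominal GDP 2020 = 11.02·310 + 79.34·311 + 45.66·405 + 74.32·420 = 77797.64.
Real GDP 2020 (at 2012 prices) = 7.56·310 + 49.46·311 + 30.95·405 + 51.17·420 = 51751.81.
Deflator = Nominal/Real × 100 = 77797.64/51751.81 × 100 = 150.328.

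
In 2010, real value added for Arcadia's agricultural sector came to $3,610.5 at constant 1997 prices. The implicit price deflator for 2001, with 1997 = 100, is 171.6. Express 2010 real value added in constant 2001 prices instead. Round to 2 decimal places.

Real value added in 2001 prices = Real value added in 1997 prices × (P_2001/P_1997) = 3610.5 × 1.716 = 6195.62.

$6,195.62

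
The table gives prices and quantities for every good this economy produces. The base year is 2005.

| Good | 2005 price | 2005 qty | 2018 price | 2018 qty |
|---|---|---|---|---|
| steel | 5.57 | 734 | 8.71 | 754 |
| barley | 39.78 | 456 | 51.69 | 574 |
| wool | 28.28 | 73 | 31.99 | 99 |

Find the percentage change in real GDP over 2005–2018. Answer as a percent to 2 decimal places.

Real GDP 2005 = Nominal GDP 2005 = 5.57·734 + 39.78·456 + 28.28·73 = 24292.50.
Real GDP 2018 (at 2005 prices) = 5.57·754 + 39.78·574 + 28.28·99 = 29833.22.
Real growth = 29833.22/24292.50 − 1 = 0.2281.

22.81%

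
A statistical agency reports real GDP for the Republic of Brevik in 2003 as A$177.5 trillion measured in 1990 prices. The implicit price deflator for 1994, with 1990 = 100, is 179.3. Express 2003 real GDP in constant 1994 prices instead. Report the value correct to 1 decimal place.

Real GDP in 1994 prices = Real GDP in 1990 prices × (P_1994/P_1990) = 177.5 × 1.793 = 318.26.

A$318.3 trillion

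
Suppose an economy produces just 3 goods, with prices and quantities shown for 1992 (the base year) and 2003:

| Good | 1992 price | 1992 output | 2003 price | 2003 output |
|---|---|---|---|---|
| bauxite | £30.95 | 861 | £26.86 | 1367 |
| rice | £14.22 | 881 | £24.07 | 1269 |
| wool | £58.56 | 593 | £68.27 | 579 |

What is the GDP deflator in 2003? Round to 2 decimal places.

113.29

Nominal GDP 2003 = 26.86·1367 + 24.07·1269 + 68.27·579 = 106790.78.
Real GDP 2003 (at 1992 prices) = 30.95·1367 + 14.22·1269 + 58.56·579 = 94260.07.
Deflator = Nominal/Real × 100 = 106790.78/94260.07 × 100 = 113.294.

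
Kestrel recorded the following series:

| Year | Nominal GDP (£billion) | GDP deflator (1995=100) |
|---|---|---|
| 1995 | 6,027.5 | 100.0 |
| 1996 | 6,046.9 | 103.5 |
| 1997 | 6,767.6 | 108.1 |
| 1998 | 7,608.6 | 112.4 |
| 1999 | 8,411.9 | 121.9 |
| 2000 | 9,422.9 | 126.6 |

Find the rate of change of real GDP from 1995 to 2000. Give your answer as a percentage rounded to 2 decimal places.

23.48%

Real GDP 1995 = 6027.5/1.000 = 6027.50.
Real GDP 2000 = 9422.9/1.266 = 7443.05.
Change = 7443.05/6027.50 − 1 = 0.2348.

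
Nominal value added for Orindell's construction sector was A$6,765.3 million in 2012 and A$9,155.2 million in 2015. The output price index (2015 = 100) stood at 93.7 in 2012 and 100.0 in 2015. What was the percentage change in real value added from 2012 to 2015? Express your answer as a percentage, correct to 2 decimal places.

Real value added 2012 = 6765.3 / 0.937 = 7220.17.
Real value added 2015 = 9155.2 / 1.000 = 9155.20.
Real growth = 9155.20 / 7220.17 − 1 = 0.2680.

26.80%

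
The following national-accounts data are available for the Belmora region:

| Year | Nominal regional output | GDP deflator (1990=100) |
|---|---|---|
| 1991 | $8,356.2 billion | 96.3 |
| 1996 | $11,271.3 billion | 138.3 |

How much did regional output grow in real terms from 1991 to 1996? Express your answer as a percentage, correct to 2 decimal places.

-6.08%

Deflate each year: 1991 → 8356.2/0.963 = 8677.26; 1996 → 11271.3/1.383 = 8149.89.
So real regional output changed by 8149.89/8677.26 − 1 = -0.0608, i.e. -6.08%.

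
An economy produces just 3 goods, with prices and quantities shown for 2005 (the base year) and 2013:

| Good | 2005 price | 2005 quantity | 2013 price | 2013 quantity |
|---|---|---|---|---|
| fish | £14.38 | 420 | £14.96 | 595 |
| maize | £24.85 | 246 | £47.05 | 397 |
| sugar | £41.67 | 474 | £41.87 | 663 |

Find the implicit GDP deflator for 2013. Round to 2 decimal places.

Nominal GDP 2013 = 14.96·595 + 47.05·397 + 41.87·663 = 55339.86.
Real GDP 2013 (at 2005 prices) = 14.38·595 + 24.85·397 + 41.67·663 = 46048.76.
Deflator = Nominal/Real × 100 = 55339.86/46048.76 × 100 = 120.177.

120.18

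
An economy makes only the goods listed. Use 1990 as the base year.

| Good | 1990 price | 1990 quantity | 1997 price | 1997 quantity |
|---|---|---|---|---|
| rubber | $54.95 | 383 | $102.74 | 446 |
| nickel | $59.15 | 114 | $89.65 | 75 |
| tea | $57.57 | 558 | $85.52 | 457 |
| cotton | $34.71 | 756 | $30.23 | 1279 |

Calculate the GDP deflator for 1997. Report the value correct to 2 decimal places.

130.75

Nominal GDP 1997 = 102.74·446 + 89.65·75 + 85.52·457 + 30.23·1279 = 130292.60.
Real GDP 1997 (at 1990 prices) = 54.95·446 + 59.15·75 + 57.57·457 + 34.71·1279 = 99647.53.
Deflator = Nominal/Real × 100 = 130292.60/99647.53 × 100 = 130.753.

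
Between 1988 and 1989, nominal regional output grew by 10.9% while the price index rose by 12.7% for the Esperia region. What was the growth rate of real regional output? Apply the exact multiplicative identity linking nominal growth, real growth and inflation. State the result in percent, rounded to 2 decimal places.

(1 + g_nom) = (1 + g_real)(1 + π), so g_real = 1.1090 / 1.1270 − 1 = -0.01597.

-1.60%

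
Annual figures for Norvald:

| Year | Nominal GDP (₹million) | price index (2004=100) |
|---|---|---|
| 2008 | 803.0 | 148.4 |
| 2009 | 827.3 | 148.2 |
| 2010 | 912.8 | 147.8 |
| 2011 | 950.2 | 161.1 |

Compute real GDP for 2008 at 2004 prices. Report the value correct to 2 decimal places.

Real GDP 2008 = 803.0 / 1.484 = 541.11.

₹541.11 million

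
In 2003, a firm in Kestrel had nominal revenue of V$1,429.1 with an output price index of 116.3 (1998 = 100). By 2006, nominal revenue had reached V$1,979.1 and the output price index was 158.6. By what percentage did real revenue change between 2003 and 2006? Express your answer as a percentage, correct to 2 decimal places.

1.55%

Real revenue 2003 = 1429.1 / 1.163 = 1228.80.
Real revenue 2006 = 1979.1 / 1.586 = 1247.86.
Real growth = 1247.86 / 1228.80 − 1 = 0.0155.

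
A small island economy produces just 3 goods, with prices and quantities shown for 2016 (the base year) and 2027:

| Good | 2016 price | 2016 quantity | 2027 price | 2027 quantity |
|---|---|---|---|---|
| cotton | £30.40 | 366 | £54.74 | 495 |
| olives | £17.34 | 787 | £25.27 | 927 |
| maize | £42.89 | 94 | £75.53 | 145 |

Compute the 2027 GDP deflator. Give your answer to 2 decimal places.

164.63

Nominal GDP 2027 = 54.74·495 + 25.27·927 + 75.53·145 = 61473.44.
Real GDP 2027 (at 2016 prices) = 30.40·495 + 17.34·927 + 42.89·145 = 37341.23.
Deflator = Nominal/Real × 100 = 61473.44/37341.23 × 100 = 164.626.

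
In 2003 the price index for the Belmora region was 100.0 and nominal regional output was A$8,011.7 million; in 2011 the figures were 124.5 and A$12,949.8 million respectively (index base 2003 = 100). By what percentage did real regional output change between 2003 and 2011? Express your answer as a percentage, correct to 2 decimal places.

29.83%

Real regional output 2003 = 8011.7 / 1.000 = 8011.70.
Real regional output 2011 = 12949.8 / 1.245 = 10401.45.
Real growth = 10401.45 / 8011.70 − 1 = 0.2983.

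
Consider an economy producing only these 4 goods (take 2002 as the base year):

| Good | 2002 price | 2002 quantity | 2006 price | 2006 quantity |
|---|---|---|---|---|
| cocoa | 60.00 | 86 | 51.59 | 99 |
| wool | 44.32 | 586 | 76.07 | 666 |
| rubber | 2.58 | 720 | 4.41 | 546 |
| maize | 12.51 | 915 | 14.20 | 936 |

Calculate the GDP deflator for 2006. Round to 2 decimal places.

147.13

Nominal GDP 2006 = 51.59·99 + 76.07·666 + 4.41·546 + 14.20·936 = 71469.09.
Real GDP 2006 (at 2002 prices) = 60.00·99 + 44.32·666 + 2.58·546 + 12.51·936 = 48575.16.
Deflator = Nominal/Real × 100 = 71469.09/48575.16 × 100 = 147.131.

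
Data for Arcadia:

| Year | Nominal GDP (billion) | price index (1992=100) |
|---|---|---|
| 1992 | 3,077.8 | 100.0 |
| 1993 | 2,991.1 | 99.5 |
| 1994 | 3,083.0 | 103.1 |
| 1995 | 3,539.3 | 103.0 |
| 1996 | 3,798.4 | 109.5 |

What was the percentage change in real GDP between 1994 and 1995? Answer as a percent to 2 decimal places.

Real GDP 1994 = 3083.0/1.031 = 2990.30.
Real GDP 1995 = 3539.3/1.030 = 3436.21.
Change = 3436.21/2990.30 − 1 = 0.1491.

14.91%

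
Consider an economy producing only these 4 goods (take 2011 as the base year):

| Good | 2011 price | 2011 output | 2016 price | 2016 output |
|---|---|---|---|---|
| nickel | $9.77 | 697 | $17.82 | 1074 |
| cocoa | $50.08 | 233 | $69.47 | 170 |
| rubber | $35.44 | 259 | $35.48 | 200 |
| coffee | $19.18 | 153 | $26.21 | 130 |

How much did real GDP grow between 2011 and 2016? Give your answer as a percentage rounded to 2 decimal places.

-6.55%

Real GDP 2011 = Nominal GDP 2011 = 9.77·697 + 50.08·233 + 35.44·259 + 19.18·153 = 30591.83.
Real GDP 2016 (at 2011 prices) = 9.77·1074 + 50.08·170 + 35.44·200 + 19.18·130 = 28587.98.
Real growth = 28587.98/30591.83 − 1 = -0.0655.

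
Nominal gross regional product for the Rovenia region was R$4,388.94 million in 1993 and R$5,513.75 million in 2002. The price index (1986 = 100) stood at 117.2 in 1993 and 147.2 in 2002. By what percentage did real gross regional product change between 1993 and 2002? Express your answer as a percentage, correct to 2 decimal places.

Real gross regional product 1993 = 4388.94 / 1.172 = 3744.83.
Real gross regional product 2002 = 5513.75 / 1.472 = 3745.75.
Real growth = 3745.75 / 3744.83 − 1 = 0.0002.

0.02%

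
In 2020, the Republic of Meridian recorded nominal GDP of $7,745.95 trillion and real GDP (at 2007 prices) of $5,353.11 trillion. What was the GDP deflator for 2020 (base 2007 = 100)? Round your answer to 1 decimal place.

144.7

GDP deflator = (Nominal / Real) × 100 = 7745.95 / 5353.11 × 100 = 144.70.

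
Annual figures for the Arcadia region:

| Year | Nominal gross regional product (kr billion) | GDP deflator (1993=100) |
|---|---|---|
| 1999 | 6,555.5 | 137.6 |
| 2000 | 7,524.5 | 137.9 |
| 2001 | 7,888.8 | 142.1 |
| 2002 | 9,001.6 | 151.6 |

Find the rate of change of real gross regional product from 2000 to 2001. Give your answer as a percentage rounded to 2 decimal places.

1.74%

Real gross regional product 2000 = 7524.5/1.379 = 5456.49.
Real gross regional product 2001 = 7888.8/1.421 = 5551.58.
Change = 5551.58/5456.49 − 1 = 0.0174.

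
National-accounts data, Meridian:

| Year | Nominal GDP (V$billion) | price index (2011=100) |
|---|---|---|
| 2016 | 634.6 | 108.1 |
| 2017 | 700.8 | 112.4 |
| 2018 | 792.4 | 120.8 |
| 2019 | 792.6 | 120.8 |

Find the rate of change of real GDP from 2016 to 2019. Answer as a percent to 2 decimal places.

11.77%

Real GDP 2016 = 634.6/1.081 = 587.05.
Real GDP 2019 = 792.6/1.208 = 656.13.
Change = 656.13/587.05 − 1 = 0.1177.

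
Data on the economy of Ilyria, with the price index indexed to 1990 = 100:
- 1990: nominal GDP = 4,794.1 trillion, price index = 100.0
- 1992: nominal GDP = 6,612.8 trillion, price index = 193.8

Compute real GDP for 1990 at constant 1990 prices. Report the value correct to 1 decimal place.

4,794.1 trillion

Real GDP = Nominal / (price index/100) = 4794.1 / 1.000 = 4794.10.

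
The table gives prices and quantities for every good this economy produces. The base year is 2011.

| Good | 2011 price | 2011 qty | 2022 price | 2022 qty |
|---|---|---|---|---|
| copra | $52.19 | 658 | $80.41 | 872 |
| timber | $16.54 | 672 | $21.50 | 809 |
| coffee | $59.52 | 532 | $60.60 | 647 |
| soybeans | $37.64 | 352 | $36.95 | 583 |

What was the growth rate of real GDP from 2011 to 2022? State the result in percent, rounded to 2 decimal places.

Real GDP 2011 = Nominal GDP 2011 = 52.19·658 + 16.54·672 + 59.52·532 + 37.64·352 = 90369.82.
Real GDP 2022 (at 2011 prices) = 52.19·872 + 16.54·809 + 59.52·647 + 37.64·583 = 119344.10.
Real growth = 119344.10/90369.82 − 1 = 0.3206.

32.06%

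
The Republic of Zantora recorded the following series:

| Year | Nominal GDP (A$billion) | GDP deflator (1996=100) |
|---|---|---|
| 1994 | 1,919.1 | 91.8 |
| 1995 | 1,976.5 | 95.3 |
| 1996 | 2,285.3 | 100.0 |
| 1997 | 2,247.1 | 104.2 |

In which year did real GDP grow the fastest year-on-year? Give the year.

1995: real = 1976.5/0.953 = 2073.98; growth vs 1994 (2090.52) = -0.79%.
1996: real = 2285.3/1.000 = 2285.30; growth vs 1995 (2073.98) = 10.19%.
1997: real = 2247.1/1.042 = 2156.53; growth vs 1996 (2285.30) = -5.63%.

1996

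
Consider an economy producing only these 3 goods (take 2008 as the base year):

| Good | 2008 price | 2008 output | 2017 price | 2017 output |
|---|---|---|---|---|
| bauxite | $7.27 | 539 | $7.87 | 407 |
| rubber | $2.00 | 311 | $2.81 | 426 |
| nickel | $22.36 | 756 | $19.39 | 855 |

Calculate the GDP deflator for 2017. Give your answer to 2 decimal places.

Nominal GDP 2017 = 7.87·407 + 2.81·426 + 19.39·855 = 20978.60.
Real GDP 2017 (at 2008 prices) = 7.27·407 + 2.00·426 + 22.36·855 = 22928.69.
Deflator = Nominal/Real × 100 = 20978.60/22928.69 × 100 = 91.495.

91.49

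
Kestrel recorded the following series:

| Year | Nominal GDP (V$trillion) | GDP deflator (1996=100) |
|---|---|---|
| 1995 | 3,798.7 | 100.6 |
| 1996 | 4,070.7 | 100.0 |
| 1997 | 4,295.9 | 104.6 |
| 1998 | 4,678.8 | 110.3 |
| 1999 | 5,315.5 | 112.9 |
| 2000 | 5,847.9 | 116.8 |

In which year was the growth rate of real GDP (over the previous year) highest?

1996: real = 4070.7/1.000 = 4070.70; growth vs 1995 (3776.04) = 7.80%.
1997: real = 4295.9/1.046 = 4106.98; growth vs 1996 (4070.70) = 0.89%.
1998: real = 4678.8/1.103 = 4241.89; growth vs 1997 (4106.98) = 3.28%.
1999: real = 5315.5/1.129 = 4708.15; growth vs 1998 (4241.89) = 10.99%.
2000: real = 5847.9/1.168 = 5006.76; growth vs 1999 (4708.15) = 6.34%.

1999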